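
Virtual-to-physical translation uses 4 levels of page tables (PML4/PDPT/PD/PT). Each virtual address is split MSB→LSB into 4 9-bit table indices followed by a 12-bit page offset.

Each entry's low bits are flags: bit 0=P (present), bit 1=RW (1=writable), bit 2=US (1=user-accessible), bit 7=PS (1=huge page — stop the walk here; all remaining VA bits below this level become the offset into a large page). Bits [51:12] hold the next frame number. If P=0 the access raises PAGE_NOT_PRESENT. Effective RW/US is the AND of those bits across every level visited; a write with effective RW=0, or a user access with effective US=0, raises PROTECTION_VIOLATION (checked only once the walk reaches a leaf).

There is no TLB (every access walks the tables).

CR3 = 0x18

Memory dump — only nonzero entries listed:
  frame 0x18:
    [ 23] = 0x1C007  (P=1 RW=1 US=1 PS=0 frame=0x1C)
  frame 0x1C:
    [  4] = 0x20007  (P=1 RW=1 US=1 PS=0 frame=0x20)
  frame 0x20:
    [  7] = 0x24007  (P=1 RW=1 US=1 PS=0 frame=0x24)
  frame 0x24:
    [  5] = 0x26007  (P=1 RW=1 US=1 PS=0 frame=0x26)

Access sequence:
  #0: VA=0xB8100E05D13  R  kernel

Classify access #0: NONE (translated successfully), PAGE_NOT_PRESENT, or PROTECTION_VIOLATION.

Per-access translation:
#0 VA=0xB8100E05D13 (r,kernel):
  lvl0: tbl 0x18, slot 23 ⇒ 0x1C007 (P1/RW1/US1/PS0)
  lvl1: tbl 0x1C, slot 4 ⇒ 0x20007 (P1/RW1/US1/PS0)
  lvl2: tbl 0x20, slot 7 ⇒ 0x24007 (P1/RW1/US1/PS0)
  lvl3: tbl 0x24, slot 5 ⇒ 0x26007 (P1/RW1/US1/PS0)
  ✓ 0x26D13  — 4 lookups

Access #0 fault: NONE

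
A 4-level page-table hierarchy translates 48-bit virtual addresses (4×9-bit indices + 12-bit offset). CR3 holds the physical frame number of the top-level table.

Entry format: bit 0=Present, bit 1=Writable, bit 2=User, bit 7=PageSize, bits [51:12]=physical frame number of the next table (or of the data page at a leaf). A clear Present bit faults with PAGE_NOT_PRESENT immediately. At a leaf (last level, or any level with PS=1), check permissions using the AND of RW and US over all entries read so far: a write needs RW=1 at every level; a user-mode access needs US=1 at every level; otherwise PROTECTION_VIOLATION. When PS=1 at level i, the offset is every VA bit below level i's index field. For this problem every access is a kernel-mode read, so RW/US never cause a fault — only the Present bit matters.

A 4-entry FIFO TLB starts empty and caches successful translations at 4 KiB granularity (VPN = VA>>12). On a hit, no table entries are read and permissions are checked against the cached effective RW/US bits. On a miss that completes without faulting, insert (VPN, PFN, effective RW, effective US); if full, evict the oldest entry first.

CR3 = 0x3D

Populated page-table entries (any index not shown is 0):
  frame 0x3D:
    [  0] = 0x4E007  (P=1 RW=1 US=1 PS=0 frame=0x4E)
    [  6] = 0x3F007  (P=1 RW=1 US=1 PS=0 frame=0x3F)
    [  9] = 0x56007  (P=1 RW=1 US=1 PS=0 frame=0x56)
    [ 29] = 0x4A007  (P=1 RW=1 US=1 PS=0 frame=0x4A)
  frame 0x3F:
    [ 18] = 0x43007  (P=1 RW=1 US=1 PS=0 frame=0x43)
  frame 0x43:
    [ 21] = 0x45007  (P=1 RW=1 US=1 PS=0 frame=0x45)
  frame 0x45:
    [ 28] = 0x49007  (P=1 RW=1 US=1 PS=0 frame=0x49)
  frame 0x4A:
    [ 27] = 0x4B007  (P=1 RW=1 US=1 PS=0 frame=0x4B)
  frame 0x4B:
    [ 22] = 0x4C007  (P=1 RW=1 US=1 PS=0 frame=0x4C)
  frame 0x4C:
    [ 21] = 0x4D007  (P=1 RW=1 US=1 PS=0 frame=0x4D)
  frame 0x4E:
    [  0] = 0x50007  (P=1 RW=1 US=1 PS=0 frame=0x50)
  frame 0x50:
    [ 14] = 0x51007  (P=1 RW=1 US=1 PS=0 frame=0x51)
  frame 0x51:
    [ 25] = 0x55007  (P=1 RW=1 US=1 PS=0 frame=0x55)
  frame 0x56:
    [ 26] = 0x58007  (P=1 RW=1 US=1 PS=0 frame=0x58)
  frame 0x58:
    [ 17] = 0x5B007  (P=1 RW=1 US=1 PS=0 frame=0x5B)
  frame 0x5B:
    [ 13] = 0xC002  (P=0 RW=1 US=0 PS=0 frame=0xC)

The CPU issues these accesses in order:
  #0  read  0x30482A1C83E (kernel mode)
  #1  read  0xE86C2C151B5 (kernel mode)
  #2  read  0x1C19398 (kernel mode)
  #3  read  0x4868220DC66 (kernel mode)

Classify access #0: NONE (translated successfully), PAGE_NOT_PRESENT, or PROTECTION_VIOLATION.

Per-access translation:
#0 VA=0x30482A1C83E (r,kernel):
  [0] read 0x3D idx=6: raw=0x3F007 flags P=1 W=1 U=1 S=0
  [1] read 0x3F idx=18: raw=0x43007 flags P=1 W=1 U=1 S=0
  [2] read 0x43 idx=21: raw=0x45007 flags P=1 W=1 U=1 S=0
  [3] read 0x45 idx=28: raw=0x49007 flags P=1 W=1 U=1 S=0
  → PA=0x4983E  (4 entries read)
#1 VA=0xE86C2C151B5 (r,kernel):
  [0] read 0x3D idx=29: raw=0x4A007 flags P=1 W=1 U=1 S=0
  [1] read 0x4A idx=27: raw=0x4B007 flags P=1 W=1 U=1 S=0
  [2] read 0x4B idx=22: raw=0x4C007 flags P=1 W=1 U=1 S=0
  [3] read 0x4C idx=21: raw=0x4D007 flags P=1 W=1 U=1 S=0
  → PA=0x4D1B5  (4 entries read)
#2 VA=0x1C19398 (r,kernel):
  [0] read 0x3D idx=0: raw=0x4E007 flags P=1 W=1 U=1 S=0
  [1] read 0x4E idx=0: raw=0x50007 flags P=1 W=1 U=1 S=0
  [2] read 0x50 idx=14: raw=0x51007 flags P=1 W=1 U=1 S=0
  [3] read 0x51 idx=25: raw=0x55007 flags P=1 W=1 U=1 S=0
  → PA=0x55398  (4 entries read)
#3 VA=0x4868220DC66 (r,kernel):
  [0] read 0x3D idx=9: raw=0x56007 flags P=1 W=1 U=1 S=0
  [1] read 0x56 idx=26: raw=0x58007 flags P=1 W=1 U=1 S=0
  [2] read 0x58 idx=17: raw=0x5B007 flags P=1 W=1 U=1 S=0
  [3] read 0x5B idx=13: raw=0xC002 flags P=0 W=1 U=0 S=0
  → PAGE_NOT_PRESENT  (4 entries read)

Access #0 fault: NONE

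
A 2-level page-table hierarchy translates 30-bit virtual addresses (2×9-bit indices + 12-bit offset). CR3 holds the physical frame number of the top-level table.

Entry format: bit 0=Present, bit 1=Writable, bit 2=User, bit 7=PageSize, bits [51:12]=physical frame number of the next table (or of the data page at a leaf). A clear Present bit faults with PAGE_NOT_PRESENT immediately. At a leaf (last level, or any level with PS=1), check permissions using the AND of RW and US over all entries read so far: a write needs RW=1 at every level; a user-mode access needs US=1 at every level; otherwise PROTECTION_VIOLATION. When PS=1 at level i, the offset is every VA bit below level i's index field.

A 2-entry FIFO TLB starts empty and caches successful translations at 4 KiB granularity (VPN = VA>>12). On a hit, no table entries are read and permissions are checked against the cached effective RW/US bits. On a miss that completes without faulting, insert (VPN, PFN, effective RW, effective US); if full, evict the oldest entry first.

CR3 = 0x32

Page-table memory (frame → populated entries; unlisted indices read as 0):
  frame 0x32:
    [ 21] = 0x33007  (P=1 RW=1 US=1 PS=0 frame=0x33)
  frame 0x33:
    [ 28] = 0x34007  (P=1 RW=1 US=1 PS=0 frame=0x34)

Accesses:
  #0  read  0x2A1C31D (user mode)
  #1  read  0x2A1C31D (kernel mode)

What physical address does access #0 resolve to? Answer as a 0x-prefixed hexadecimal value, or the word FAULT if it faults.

Trace:
#0 VA=0x2A1C31D (r,user):
  L0 @0x32[21] → 0x33007  P=1,RW=1,US=1,PS=0
  L1 @0x33[28] → 0x34007  P=1,RW=1,US=1,PS=0
  ⇒ phys 0x3431D  [2 reads]
#1 VA=0x2A1C31D (r,kernel):
  TLB hit vpn=0x2A1C → PA=0x3431D

Access #0 PA: 0x3431D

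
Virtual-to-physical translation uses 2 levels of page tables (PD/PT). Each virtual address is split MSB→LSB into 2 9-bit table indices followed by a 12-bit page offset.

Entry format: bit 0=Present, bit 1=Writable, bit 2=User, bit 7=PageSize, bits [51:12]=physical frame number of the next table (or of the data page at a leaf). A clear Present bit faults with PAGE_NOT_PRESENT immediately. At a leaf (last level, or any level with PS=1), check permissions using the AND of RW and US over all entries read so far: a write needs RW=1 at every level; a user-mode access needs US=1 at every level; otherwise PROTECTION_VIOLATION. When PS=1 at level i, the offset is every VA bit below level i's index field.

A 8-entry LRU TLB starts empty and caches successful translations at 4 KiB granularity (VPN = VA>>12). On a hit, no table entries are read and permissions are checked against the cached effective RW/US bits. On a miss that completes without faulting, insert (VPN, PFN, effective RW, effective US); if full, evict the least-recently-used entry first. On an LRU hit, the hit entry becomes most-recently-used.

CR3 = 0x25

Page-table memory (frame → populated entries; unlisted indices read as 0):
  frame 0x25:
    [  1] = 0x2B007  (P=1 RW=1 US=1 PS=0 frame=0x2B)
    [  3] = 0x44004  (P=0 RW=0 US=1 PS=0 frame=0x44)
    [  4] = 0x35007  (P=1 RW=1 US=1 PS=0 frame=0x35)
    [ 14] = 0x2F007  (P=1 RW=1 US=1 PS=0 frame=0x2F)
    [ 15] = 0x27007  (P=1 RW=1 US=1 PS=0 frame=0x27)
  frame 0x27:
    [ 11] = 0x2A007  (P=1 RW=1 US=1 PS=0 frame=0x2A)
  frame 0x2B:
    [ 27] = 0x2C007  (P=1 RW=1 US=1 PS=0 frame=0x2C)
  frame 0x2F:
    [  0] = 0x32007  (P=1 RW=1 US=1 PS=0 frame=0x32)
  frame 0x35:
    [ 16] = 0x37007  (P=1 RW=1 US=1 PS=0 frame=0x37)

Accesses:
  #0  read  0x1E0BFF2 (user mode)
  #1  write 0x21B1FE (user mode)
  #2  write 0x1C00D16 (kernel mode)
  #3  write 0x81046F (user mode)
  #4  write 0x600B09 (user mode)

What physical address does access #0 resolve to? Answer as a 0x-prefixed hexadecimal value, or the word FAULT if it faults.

Per-access translation:
#0 VA=0x1E0BFF2 (r,user):
  L0 @0x25[15] → 0x27007  P=1,RW=1,US=1,PS=0
  L1 @0x27[11] → 0x2A007  P=1,RW=1,US=1,PS=0
  ⇒ phys 0x2AFF2  [2 reads]
#1 VA=0x21B1FE (w,user):
  L0 @0x25[1] → 0x2B007  P=1,RW=1,US=1,PS=0
  L1 @0x2B[27] → 0x2C007  P=1,RW=1,US=1,PS=0
  ⇒ phys 0x2C1FE  [2 reads]
#2 VA=0x1C00D16 (w,kernel):
  L0 @0x25[14] → 0x2F007  P=1,RW=1,US=1,PS=0
  L1 @0x2F[0] → 0x32007  P=1,RW=1,US=1,PS=0
  ⇒ phys 0x32D16  [2 reads]
#3 VA=0x81046F (w,user):
  L0 @0x25[4] → 0x35007  P=1,RW=1,US=1,PS=0
  L1 @0x35[16] → 0x37007  P=1,RW=1,US=1,PS=0
  ⇒ phys 0x3746F  [2 reads]
#4 VA=0x600B09 (w,user):
  L0 @0x25[3] → 0x44004  P=0,RW=0,US=1,PS=0
  ✗ PAGE_NOT_PRESENT  [1 reads]

Access #0 PA: 0x2AFF2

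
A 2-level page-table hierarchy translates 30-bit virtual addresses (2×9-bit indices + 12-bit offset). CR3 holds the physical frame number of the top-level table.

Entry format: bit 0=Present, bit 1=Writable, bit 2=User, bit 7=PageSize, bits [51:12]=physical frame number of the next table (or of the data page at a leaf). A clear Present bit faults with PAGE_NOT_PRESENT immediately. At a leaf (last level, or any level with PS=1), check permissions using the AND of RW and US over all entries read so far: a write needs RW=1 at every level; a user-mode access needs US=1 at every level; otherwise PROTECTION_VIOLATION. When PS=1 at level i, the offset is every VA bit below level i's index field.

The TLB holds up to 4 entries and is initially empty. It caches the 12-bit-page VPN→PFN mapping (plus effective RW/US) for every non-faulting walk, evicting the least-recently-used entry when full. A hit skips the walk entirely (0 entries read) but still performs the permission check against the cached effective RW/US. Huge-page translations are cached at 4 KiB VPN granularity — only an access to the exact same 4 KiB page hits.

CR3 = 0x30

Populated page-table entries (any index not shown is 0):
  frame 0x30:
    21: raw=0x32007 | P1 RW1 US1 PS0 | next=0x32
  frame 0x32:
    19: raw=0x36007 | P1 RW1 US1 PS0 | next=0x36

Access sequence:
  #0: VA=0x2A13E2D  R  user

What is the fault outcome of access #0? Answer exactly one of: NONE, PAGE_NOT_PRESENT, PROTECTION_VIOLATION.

Walk each access:
#0 VA=0x2A13E2D (r,user):
  lvl0: tbl 0x30, slot 21 ⇒ 0x32007 (P1/RW1/US1/PS0)
  lvl1: tbl 0x32, slot 19 ⇒ 0x36007 (P1/RW1/US1/PS0)
  ✓ 0x36E2D  — 2 lookups

Access #0 fault: NONE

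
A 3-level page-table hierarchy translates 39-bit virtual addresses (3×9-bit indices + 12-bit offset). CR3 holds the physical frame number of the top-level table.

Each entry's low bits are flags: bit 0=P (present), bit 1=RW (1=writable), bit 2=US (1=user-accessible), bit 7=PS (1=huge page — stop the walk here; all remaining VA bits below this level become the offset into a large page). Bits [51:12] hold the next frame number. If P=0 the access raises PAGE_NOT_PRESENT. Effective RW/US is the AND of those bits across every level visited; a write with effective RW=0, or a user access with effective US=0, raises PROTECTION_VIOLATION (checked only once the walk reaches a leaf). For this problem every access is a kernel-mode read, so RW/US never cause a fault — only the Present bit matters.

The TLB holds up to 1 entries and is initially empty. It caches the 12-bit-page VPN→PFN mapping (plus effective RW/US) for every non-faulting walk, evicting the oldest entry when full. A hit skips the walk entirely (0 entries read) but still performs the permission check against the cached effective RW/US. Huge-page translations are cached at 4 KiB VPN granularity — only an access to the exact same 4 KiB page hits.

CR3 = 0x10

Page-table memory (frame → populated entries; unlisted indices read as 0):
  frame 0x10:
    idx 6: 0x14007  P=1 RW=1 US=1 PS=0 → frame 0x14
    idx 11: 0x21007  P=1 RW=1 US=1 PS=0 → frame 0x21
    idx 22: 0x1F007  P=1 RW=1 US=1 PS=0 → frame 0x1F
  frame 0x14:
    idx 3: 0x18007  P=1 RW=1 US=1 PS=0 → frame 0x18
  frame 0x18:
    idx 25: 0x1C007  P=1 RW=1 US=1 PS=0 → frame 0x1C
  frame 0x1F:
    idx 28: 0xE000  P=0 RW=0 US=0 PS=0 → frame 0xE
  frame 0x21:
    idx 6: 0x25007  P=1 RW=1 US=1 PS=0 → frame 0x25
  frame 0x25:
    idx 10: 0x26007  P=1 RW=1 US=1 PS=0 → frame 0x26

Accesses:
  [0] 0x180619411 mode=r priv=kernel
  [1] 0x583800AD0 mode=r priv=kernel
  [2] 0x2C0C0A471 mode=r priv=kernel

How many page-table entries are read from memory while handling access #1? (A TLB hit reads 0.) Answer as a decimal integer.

Per-access translation:
#0 VA=0x180619411 (r,kernel):
  lvl0: tbl 0x10, slot 6 ⇒ 0x14007 (P1/RW1/US1/PS0)
  lvl1: tbl 0x14, slot 3 ⇒ 0x18007 (P1/RW1/US1/PS0)
  lvl2: tbl 0x18, slot 25 ⇒ 0x1C007 (P1/RW1/US1/PS0)
  → PA=0x1C411  (3 entries read)
#1 VA=0x583800AD0 (r,kernel):
  lvl0: tbl 0x10, slot 22 ⇒ 0x1F007 (P1/RW1/US1/PS0)
  lvl1: tbl 0x1F, slot 28 ⇒ 0xE000 (P0/RW0/US0/PS0)
  ✗ PAGE_NOT_PRESENT  [2 reads]
#2 VA=0x2C0C0A471 (r,kernel):
  lvl0: tbl 0x10, slot 11 ⇒ 0x21007 (P1/RW1/US1/PS0)
  lvl1: tbl 0x21, slot 6 ⇒ 0x25007 (P1/RW1/US1/PS0)
  lvl2: tbl 0x25, slot 10 ⇒ 0x26007 (P1/RW1/US1/PS0)
  → PA=0x26471  (3 entries read)

Entries read for #1: 2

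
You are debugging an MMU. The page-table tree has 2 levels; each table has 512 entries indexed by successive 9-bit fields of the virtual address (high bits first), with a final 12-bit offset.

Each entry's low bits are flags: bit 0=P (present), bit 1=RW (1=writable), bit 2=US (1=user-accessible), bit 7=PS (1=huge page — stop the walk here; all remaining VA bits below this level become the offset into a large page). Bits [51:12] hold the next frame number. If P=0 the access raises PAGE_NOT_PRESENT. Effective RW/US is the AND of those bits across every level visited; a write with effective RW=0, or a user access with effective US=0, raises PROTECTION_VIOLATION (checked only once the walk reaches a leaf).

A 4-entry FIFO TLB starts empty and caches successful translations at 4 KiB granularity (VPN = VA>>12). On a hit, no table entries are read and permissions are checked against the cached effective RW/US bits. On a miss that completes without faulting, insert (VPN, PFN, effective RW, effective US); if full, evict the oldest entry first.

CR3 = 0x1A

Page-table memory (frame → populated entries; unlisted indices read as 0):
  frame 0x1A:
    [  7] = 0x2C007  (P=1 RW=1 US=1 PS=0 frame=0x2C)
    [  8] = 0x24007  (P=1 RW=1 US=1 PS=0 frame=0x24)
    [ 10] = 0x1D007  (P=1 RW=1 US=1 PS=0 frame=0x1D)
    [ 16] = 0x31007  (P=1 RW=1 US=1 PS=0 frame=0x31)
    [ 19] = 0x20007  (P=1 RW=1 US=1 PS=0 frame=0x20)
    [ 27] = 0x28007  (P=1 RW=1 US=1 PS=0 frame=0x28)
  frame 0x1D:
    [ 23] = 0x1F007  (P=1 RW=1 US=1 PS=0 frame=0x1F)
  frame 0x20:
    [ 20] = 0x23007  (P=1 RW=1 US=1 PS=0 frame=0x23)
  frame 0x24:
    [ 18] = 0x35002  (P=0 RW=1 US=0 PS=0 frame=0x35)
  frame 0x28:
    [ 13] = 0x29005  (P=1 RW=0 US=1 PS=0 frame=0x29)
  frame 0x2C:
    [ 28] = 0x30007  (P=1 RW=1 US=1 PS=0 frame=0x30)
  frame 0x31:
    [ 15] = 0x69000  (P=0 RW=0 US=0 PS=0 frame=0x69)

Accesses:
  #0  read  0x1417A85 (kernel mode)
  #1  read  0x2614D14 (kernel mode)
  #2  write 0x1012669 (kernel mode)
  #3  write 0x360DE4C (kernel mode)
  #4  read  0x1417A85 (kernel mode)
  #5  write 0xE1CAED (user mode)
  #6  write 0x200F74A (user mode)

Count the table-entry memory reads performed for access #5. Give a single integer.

Trace:
#0 VA=0x1417A85 (r,kernel):
  L0: frame=0x1A idx=10 entry=0x1D007 [P=1 RW=1 US=1 PS=0]
  L1: frame=0x1D idx=23 entry=0x1F007 [P=1 RW=1 US=1 PS=0]
  → PA=0x1FA85  (2 entries read)
#1 VA=0x2614D14 (r,kernel):
  L0: frame=0x1A idx=19 entry=0x20007 [P=1 RW=1 US=1 PS=0]
  L1: frame=0x20 idx=20 entry=0x23007 [P=1 RW=1 US=1 PS=0]
  → PA=0x23D14  (2 entries read)
#2 VA=0x1012669 (w,kernel):
  L0: frame=0x1A idx=8 entry=0x24007 [P=1 RW=1 US=1 PS=0]
  L1: frame=0x24 idx=18 entry=0x35002 [P=0 RW=1 US=0 PS=0]
  → PAGE_NOT_PRESENT  (2 entries read)
#3 VA=0x360DE4C (w,kernel):
  L0: frame=0x1A idx=27 entry=0x28007 [P=1 RW=1 US=1 PS=0]
  L1: frame=0x28 idx=13 entry=0x29005 [P=1 RW=0 US=1 PS=0]
  → PROTECTION_VIOLATION  (2 entries read)
#4 VA=0x1417A85 (r,kernel):
  TLB hit vpn=0x1417 → PA=0x1FA85
#5 VA=0xE1CAED (w,user):
  L0: frame=0x1A idx=7 entry=0x2C007 [P=1 RW=1 US=1 PS=0]
  L1: frame=0x2C idx=28 entry=0x30007 [P=1 RW=1 US=1 PS=0]
  → PA=0x30AED  (2 entries read)
#6 VA=0x200F74A (w,user):
  L0: frame=0x1A idx=16 entry=0x31007 [P=1 RW=1 US=1 PS=0]
  L1: frame=0x31 idx=15 entry=0x69000 [P=0 RW=0 US=0 PS=0]
  → PAGE_NOT_PRESENT  (2 entries read)

Entries read for #5: 2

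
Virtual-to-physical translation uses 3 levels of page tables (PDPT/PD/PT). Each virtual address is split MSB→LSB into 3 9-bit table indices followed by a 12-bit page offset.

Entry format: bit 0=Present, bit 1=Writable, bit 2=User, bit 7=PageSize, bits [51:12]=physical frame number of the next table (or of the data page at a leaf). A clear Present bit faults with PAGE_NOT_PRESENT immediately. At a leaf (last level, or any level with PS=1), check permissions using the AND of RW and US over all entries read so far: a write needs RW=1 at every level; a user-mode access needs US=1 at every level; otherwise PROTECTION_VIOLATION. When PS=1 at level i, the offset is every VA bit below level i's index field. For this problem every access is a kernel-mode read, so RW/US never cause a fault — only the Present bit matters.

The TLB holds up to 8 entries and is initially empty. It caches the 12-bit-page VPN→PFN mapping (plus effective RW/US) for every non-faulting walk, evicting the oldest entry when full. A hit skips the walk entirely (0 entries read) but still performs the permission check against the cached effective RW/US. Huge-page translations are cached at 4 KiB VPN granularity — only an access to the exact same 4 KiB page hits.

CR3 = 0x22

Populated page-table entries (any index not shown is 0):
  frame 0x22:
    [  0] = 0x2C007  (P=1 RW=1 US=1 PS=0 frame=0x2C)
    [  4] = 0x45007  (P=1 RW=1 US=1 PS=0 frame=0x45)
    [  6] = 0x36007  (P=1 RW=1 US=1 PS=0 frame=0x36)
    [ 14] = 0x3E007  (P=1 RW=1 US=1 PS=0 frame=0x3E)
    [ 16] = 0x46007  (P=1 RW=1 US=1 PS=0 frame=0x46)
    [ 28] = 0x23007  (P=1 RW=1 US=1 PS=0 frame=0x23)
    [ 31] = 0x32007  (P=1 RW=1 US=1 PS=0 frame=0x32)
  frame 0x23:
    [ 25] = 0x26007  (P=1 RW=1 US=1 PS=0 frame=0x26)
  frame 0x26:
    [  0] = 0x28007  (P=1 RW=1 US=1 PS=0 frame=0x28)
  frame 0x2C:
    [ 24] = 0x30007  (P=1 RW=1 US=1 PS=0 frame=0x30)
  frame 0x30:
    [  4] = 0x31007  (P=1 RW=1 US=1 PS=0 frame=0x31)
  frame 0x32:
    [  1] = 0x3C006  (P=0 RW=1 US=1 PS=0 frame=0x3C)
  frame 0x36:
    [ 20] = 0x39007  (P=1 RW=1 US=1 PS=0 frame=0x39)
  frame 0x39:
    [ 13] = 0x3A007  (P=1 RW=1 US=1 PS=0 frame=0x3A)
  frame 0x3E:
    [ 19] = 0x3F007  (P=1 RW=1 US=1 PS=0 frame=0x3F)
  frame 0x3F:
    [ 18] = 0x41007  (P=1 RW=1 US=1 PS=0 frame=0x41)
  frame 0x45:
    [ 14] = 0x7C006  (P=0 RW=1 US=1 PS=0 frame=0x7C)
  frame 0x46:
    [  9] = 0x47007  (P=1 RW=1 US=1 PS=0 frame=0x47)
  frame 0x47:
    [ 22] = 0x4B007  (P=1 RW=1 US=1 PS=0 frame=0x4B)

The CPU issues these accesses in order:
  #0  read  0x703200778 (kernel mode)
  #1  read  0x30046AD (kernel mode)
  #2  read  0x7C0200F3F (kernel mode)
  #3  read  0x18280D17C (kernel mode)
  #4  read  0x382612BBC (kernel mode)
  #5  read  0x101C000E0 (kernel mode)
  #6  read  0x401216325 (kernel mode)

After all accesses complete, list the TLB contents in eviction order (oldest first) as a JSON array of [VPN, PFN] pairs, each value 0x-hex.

Per-access translation:
#0 VA=0x703200778 (r,kernel):
  [0] read 0x22 idx=28: raw=0x23007 flags P=1 W=1 U=1 S=0
  [1] read 0x23 idx=25: raw=0x26007 flags P=1 W=1 U=1 S=0
  [2] read 0x26 idx=0: raw=0x28007 flags P=1 W=1 U=1 S=0
  → PA=0x28778  (3 entries read)
#1 VA=0x30046AD (r,kernel):
  [0] read 0x22 idx=0: raw=0x2C007 flags P=1 W=1 U=1 S=0
  [1] read 0x2C idx=24: raw=0x30007 flags P=1 W=1 U=1 S=0
  [2] read 0x30 idx=4: raw=0x31007 flags P=1 W=1 U=1 S=0
  → PA=0x316AD  (3 entries read)
#2 VA=0x7C0200F3F (r,kernel):
  [0] read 0x22 idx=31: raw=0x32007 flags P=1 W=1 U=1 S=0
  [1] read 0x32 idx=1: raw=0x3C006 flags P=0 W=1 U=1 S=0
  ✗ PAGE_NOT_PRESENT  [2 reads]
#3 VA=0x18280D17C (r,kernel):
  [0] read 0x22 idx=6: raw=0x36007 flags P=1 W=1 U=1 S=0
  [1] read 0x36 idx=20: raw=0x39007 flags P=1 W=1 U=1 S=0
  [2] read 0x39 idx=13: raw=0x3A007 flags P=1 W=1 U=1 S=0
  → PA=0x3A17C  (3 entries read)
#4 VA=0x382612BBC (r,kernel):
  [0] read 0x22 idx=14: raw=0x3E007 flags P=1 W=1 U=1 S=0
  [1] read 0x3E idx=19: raw=0x3F007 flags P=1 W=1 U=1 S=0
  [2] read 0x3F idx=18: raw=0x41007 flags P=1 W=1 U=1 S=0
  → PA=0x41BBC  (3 entries read)
#5 VA=0x101C000E0 (r,kernel):
  [0] read 0x22 idx=4: raw=0x45007 flags P=1 W=1 U=1 S=0
  [1] read 0x45 idx=14: raw=0x7C006 flags P=0 W=1 U=1 S=0
  ✗ PAGE_NOT_PRESENT  [2 reads]
#6 VA=0x401216325 (r,kernel):
  [0] read 0x22 idx=16: raw=0x46007 flags P=1 W=1 U=1 S=0
  [1] read 0x46 idx=9: raw=0x47007 flags P=1 W=1 U=1 S=0
  [2] read 0x47 idx=22: raw=0x4B007 flags P=1 W=1 U=1 S=0
  → PA=0x4B325  (3 entries read)

TLB: [["0x703200", "0x28"], ["0x3004", "0x31"], ["0x18280D", "0x3A"], ["0x382612", "0x41"], ["0x401216", "0x4B"]]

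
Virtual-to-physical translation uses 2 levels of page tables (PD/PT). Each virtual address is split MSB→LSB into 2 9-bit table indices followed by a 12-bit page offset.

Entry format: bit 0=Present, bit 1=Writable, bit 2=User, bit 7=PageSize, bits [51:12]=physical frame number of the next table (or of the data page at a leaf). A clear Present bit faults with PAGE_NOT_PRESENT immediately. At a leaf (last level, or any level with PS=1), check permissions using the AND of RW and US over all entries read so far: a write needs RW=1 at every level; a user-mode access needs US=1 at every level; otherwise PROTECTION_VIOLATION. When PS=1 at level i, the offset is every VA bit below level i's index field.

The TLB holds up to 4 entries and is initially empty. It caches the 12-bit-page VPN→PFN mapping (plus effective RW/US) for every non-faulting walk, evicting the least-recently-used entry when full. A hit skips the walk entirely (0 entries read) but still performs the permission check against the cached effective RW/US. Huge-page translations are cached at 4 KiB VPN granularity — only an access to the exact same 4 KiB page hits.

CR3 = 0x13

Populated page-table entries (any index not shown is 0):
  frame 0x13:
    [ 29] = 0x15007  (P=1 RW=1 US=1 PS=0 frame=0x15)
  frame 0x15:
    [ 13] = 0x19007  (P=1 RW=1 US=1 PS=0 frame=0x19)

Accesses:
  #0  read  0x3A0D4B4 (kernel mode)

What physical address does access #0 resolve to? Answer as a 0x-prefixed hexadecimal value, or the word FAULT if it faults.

Walk each access:
#0 VA=0x3A0D4B4 (r,kernel):
  [0] read 0x13 idx=29: raw=0x15007 flags P=1 W=1 U=1 S=0
  [1] read 0x15 idx=13: raw=0x19007 flags P=1 W=1 U=1 S=0
  ✓ 0x194B4  — 2 lookups

Access #0 PA: 0x194B4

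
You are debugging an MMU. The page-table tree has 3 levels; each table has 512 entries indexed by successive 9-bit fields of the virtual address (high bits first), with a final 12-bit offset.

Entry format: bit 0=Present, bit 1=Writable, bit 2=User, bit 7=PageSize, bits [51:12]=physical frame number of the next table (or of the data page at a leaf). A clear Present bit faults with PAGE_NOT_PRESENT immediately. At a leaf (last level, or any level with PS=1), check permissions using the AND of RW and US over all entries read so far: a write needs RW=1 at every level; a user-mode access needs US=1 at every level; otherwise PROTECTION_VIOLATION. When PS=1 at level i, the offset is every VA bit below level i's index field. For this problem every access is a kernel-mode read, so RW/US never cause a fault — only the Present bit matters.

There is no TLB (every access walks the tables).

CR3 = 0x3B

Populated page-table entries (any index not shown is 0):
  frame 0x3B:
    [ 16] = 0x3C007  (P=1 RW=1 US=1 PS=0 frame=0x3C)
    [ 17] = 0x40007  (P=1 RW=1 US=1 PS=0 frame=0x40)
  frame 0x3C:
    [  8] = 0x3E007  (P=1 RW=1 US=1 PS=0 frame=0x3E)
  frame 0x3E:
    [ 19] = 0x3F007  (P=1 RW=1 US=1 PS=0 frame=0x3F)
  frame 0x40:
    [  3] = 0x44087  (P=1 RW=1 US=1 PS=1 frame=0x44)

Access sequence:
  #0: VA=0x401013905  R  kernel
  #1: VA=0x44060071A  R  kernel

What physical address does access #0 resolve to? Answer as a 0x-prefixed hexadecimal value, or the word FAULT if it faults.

Trace:
#0 VA=0x401013905 (r,kernel):
  [0] read 0x3B idx=16: raw=0x3C007 flags P=1 W=1 U=1 S=0
  [1] read 0x3C idx=8: raw=0x3E007 flags P=1 W=1 U=1 S=0
  [2] read 0x3E idx=19: raw=0x3F007 flags P=1 W=1 U=1 S=0
  → PA=0x3F905  (3 entries read)
#1 VA=0x44060071A (r,kernel):
  [0] read 0x3B idx=17: raw=0x40007 flags P=1 W=1 U=1 S=0
  [1] read 0x40 idx=3: raw=0x44087 flags P=1 W=1 U=1 S=1
  → PA=0x4471A (huge @L1)  (2 entries read)

Access #0 PA: 0x3F905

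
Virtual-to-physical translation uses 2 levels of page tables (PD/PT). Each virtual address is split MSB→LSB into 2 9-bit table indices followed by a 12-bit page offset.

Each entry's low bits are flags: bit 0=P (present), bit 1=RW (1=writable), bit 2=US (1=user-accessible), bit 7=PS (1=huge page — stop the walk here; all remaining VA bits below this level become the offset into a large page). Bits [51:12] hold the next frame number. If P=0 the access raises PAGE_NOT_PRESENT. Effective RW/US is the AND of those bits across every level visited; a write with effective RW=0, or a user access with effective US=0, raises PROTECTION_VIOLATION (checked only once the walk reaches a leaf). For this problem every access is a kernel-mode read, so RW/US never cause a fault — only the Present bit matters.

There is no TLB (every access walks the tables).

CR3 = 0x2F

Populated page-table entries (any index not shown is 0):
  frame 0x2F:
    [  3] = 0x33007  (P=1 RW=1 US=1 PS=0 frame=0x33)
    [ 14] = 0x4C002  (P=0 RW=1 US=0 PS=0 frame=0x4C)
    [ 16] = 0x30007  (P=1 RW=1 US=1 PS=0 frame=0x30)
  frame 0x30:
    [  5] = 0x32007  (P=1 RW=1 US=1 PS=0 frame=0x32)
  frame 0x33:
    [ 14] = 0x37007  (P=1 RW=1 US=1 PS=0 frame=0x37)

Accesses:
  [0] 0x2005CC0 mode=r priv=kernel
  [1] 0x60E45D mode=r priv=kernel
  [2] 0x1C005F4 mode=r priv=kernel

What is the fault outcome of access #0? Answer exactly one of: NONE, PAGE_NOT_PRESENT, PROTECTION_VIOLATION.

Trace:
#0 VA=0x2005CC0 (r,kernel):
  L0: frame=0x2F idx=16 entry=0x30007 [P=1 RW=1 US=1 PS=0]
  L1: frame=0x30 idx=5 entry=0x32007 [P=1 RW=1 US=1 PS=0]
  ✓ 0x32CC0  — 2 lookups
#1 VA=0x60E45D (r,kernel):
  L0: frame=0x2F idx=3 entry=0x33007 [P=1 RW=1 US=1 PS=0]
  L1: frame=0x33 idx=14 entry=0x37007 [P=1 RW=1 US=1 PS=0]
  ✓ 0x3745D  — 2 lookups
#2 VA=0x1C005F4 (r,kernel):
  L0: frame=0x2F idx=14 entry=0x4C002 [P=0 RW=1 US=0 PS=0]
  ✗ PAGE_NOT_PRESENT  [1 reads]

Access #0 fault: NONE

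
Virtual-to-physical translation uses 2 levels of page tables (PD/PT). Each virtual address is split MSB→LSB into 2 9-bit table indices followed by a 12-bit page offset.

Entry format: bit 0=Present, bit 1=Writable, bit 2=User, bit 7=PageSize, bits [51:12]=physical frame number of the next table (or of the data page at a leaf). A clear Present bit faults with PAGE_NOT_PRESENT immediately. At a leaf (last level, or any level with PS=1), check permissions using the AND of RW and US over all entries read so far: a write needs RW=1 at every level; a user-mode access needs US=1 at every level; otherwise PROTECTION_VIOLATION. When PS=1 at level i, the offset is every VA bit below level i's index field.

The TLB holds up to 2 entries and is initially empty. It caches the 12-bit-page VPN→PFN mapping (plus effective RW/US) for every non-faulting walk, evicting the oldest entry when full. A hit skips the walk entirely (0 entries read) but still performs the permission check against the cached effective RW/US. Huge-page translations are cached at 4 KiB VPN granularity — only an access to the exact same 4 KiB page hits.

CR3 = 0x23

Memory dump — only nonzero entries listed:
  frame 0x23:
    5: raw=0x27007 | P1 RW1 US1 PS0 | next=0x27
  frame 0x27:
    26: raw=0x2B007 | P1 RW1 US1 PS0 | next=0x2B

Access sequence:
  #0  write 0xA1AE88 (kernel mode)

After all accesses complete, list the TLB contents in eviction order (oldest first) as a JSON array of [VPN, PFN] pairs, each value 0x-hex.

Trace:
#0 VA=0xA1AE88 (w,kernel):
  L0 @0x23[5] → 0x27007  P=1,RW=1,US=1,PS=0
  L1 @0x27[26] → 0x2B007  P=1,RW=1,US=1,PS=0
  ⇒ phys 0x2BE88  [2 reads]

TLB: [["0xA1A", "0x2B"]]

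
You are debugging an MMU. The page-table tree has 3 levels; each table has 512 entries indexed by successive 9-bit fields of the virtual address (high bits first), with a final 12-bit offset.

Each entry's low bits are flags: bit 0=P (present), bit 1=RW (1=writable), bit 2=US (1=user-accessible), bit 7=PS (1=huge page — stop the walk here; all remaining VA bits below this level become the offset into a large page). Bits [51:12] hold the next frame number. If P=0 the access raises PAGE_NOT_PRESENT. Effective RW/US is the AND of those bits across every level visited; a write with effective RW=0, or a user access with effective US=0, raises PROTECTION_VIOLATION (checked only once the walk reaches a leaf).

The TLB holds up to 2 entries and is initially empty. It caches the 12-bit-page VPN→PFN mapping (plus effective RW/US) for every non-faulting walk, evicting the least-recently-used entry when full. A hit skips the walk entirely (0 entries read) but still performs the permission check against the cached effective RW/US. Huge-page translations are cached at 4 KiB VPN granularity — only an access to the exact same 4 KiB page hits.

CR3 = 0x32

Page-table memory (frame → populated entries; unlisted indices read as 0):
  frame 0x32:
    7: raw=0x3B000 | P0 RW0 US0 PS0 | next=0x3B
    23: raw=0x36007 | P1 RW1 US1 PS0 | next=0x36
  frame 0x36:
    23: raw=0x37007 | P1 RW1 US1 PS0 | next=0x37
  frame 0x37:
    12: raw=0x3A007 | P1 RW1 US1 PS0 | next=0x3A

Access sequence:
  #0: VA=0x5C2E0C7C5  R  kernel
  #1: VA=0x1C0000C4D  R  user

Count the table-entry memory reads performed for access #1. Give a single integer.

Walk each access:
#0 VA=0x5C2E0C7C5 (r,kernel):
  [0] read 0x32 idx=23: raw=0x36007 flags P=1 W=1 U=1 S=0
  [1] read 0x36 idx=23: raw=0x37007 flags P=1 W=1 U=1 S=0
  [2] read 0x37 idx=12: raw=0x3A007 flags P=1 W=1 U=1 S=0
  ✓ 0x3A7C5  — 3 lookups
#1 VA=0x1C0000C4D (r,user):
  [0] read 0x32 idx=7: raw=0x3B000 flags P=0 W=0 U=0 S=0
  ✗ PAGE_NOT_PRESENT  [1 reads]

Entries read for #1: 1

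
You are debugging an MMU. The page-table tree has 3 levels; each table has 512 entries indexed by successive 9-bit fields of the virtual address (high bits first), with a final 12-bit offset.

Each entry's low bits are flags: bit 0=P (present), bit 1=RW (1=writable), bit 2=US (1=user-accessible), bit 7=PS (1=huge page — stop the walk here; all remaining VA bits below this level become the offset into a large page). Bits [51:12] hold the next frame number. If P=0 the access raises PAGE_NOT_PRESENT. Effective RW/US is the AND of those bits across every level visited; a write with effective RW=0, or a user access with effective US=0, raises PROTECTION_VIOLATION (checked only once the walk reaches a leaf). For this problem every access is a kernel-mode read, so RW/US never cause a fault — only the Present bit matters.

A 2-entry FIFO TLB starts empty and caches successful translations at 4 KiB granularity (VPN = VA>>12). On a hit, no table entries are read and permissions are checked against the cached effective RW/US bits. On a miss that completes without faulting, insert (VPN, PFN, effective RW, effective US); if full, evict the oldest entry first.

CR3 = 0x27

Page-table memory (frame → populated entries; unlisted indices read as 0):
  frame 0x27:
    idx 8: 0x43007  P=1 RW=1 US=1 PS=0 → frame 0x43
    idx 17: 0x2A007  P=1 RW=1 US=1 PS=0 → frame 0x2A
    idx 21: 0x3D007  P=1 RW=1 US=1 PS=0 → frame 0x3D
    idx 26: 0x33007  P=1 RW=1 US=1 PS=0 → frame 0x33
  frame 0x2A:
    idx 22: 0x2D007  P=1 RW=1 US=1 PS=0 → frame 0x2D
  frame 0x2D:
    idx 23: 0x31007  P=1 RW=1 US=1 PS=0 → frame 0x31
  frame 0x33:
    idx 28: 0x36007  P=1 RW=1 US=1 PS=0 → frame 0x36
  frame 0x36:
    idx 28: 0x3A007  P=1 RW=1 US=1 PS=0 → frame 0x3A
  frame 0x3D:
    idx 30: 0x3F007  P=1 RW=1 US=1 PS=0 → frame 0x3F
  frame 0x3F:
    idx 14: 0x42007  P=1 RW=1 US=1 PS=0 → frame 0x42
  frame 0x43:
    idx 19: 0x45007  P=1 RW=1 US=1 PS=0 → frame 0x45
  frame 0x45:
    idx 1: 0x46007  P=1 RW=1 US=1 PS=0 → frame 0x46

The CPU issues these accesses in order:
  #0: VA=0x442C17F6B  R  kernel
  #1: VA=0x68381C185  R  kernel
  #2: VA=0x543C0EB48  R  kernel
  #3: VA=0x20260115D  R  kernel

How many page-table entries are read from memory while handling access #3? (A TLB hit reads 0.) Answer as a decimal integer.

Per-access translation:
#0 VA=0x442C17F6B (r,kernel):
  L0: frame=0x27 idx=17 entry=0x2A007 [P=1 RW=1 US=1 PS=0]
  L1: frame=0x2A idx=22 entry=0x2D007 [P=1 RW=1 US=1 PS=0]
  L2: frame=0x2D idx=23 entry=0x31007 [P=1 RW=1 US=1 PS=0]
  → PA=0x31F6B  (3 entries read)
#1 VA=0x68381C185 (r,kernel):
  L0: frame=0x27 idx=26 entry=0x33007 [P=1 RW=1 US=1 PS=0]
  L1: frame=0x33 idx=28 entry=0x36007 [P=1 RW=1 US=1 PS=0]
  L2: frame=0x36 idx=28 entry=0x3A007 [P=1 RW=1 US=1 PS=0]
  → PA=0x3A185  (3 entries read)
#2 VA=0x543C0EB48 (r,kernel):
  L0: frame=0x27 idx=21 entry=0x3D007 [P=1 RW=1 US=1 PS=0]
  L1: frame=0x3D idx=30 entry=0x3F007 [P=1 RW=1 US=1 PS=0]
  L2: frame=0x3F idx=14 entry=0x42007 [P=1 RW=1 US=1 PS=0]
  → PA=0x42B48  (3 entries read)
#3 VA=0x20260115D (r,kernel):
  L0: frame=0x27 idx=8 entry=0x43007 [P=1 RW=1 US=1 PS=0]
  L1: frame=0x43 idx=19 entry=0x45007 [P=1 RW=1 US=1 PS=0]
  L2: frame=0x45 idx=1 entry=0x46007 [P=1 RW=1 US=1 PS=0]
  → PA=0x4615D  (3 entries read)

Entries read for #3: 3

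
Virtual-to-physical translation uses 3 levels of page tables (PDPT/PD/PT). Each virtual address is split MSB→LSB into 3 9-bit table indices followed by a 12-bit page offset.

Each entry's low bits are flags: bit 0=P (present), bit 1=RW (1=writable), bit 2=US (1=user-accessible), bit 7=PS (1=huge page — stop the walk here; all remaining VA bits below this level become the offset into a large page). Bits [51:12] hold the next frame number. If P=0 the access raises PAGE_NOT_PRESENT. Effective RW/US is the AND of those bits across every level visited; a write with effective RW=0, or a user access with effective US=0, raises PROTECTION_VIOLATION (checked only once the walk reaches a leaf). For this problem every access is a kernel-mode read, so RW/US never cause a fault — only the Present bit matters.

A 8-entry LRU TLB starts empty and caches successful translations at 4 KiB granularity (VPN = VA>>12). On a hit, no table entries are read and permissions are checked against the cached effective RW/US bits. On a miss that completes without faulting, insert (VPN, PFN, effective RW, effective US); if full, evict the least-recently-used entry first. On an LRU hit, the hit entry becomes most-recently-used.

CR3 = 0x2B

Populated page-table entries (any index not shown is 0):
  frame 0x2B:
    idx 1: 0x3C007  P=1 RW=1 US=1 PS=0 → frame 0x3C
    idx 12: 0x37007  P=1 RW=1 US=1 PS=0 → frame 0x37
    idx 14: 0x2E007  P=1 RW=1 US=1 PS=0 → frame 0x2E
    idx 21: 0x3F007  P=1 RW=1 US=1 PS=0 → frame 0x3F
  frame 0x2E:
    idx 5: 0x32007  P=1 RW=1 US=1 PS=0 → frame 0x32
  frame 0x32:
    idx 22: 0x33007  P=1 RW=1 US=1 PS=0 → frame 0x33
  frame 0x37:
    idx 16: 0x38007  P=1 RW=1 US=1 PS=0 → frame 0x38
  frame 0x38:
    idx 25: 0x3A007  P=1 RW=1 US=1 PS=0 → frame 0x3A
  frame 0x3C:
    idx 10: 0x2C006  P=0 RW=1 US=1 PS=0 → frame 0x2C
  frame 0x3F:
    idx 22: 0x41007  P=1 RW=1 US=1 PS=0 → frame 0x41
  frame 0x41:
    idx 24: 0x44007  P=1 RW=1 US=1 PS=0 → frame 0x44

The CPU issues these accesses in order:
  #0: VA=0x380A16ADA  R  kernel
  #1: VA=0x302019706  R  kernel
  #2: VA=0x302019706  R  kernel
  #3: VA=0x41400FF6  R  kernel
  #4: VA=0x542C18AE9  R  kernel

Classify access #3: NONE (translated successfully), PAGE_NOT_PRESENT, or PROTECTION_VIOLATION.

Walk each access:
#0 VA=0x380A16ADA (r,kernel):
  L0 @0x2B[14] → 0x2E007  P=1,RW=1,US=1,PS=0
  L1 @0x2E[5] → 0x32007  P=1,RW=1,US=1,PS=0
  L2 @0x32[22] → 0x33007  P=1,RW=1,US=1,PS=0
  ✓ 0x33ADA  — 3 lookups
#1 VA=0x302019706 (r,kernel):
  L0 @0x2B[12] → 0x37007  P=1,RW=1,US=1,PS=0
  L1 @0x37[16] → 0x38007  P=1,RW=1,US=1,PS=0
  L2 @0x38[25] → 0x3A007  P=1,RW=1,US=1,PS=0
  ✓ 0x3A706  — 3 lookups
#2 VA=0x302019706 (r,kernel):
  TLB hit vpn=0x302019 → PA=0x3A706
#3 VA=0x41400FF6 (r,kernel):
  L0 @0x2B[1] → 0x3C007  P=1,RW=1,US=1,PS=0
  L1 @0x3C[10] → 0x2C006  P=0,RW=1,US=1,PS=0
  ✗ PAGE_NOT_PRESENT  [2 reads]
#4 VA=0x542C18AE9 (r,kernel):
  L0 @0x2B[21] → 0x3F007  P=1,RW=1,US=1,PS=0
  L1 @0x3F[22] → 0x41007  P=1,RW=1,US=1,PS=0
  L2 @0x41[24] → 0x44007  P=1,RW=1,US=1,PS=0
  ✓ 0x44AE9  — 3 lookups

Access #3 fault: PAGE_NOT_PRESENT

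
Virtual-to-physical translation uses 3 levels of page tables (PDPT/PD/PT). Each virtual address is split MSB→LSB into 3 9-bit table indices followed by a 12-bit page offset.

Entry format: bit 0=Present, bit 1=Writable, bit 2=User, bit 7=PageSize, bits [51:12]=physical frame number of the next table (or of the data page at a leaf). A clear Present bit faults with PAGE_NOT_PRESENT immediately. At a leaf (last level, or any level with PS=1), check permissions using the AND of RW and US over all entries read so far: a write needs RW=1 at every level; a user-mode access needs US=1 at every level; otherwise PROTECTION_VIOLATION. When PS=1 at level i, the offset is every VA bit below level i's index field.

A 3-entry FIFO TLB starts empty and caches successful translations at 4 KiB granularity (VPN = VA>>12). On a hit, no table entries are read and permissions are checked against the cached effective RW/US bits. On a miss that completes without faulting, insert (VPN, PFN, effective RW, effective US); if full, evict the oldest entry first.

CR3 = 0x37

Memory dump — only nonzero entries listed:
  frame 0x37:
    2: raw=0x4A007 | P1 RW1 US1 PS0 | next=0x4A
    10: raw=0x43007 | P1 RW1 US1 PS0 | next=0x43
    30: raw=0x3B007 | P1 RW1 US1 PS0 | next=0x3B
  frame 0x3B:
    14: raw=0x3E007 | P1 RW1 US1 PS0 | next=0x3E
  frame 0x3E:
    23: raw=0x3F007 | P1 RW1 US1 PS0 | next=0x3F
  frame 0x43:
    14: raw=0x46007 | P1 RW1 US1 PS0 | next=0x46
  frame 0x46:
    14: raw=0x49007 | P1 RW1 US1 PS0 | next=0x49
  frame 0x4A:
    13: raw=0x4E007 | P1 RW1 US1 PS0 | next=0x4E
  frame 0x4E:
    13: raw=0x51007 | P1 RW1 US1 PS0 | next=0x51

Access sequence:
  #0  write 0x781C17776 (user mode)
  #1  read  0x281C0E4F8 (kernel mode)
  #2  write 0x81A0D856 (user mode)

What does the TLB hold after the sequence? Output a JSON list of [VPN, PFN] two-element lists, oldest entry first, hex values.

Per-access translation:
#0 VA=0x781C17776 (w,user):
  [0] read 0x37 idx=30: raw=0x3B007 flags P=1 W=1 U=1 S=0
  [1] read 0x3B idx=14: raw=0x3E007 flags P=1 W=1 U=1 S=0
  [2] read 0x3E idx=23: raw=0x3F007 flags P=1 W=1 U=1 S=0
  → PA=0x3F776  (3 entries read)
#1 VA=0x281C0E4F8 (r,kernel):
  [0] read 0x37 idx=10: raw=0x43007 flags P=1 W=1 U=1 S=0
  [1] read 0x43 idx=14: raw=0x46007 flags P=1 W=1 U=1 S=0
  [2] read 0x46 idx=14: raw=0x49007 flags P=1 W=1 U=1 S=0
  → PA=0x494F8  (3 entries read)
#2 VA=0x81A0D856 (w,user):
  [0] read 0x37 idx=2: raw=0x4A007 flags P=1 W=1 U=1 S=0
  [1] read 0x4A idx=13: raw=0x4E007 flags P=1 W=1 U=1 S=0
  [2] read 0x4E idx=13: raw=0x51007 flags P=1 W=1 U=1 S=0
  → PA=0x51856  (3 entries read)

TLB: [["0x781C17", "0x3F"], ["0x281C0E", "0x49"], ["0x81A0D", "0x51"]]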